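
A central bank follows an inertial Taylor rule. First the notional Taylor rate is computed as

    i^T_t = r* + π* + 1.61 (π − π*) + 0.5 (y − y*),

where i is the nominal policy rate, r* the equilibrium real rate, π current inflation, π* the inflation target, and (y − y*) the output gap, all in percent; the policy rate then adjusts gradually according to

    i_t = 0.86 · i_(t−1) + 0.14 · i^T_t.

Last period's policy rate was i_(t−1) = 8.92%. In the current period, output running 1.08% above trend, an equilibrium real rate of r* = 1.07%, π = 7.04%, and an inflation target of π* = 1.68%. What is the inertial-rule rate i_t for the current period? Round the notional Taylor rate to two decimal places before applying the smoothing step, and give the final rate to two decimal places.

Output 1.08% above potential → (y − y*) = 1.08.
i^T_t = 1.07 + 1.68 + 1.61 × (7.04 − 1.68) + 0.5 × 1.08
   = 1.07 + 1.68 + 8.6296 + 0.54 = 11.92
i_t = 0.86 × 8.92 + 0.14 × 11.92 = 7.6712 + 1.6688 = 9.34

9.34%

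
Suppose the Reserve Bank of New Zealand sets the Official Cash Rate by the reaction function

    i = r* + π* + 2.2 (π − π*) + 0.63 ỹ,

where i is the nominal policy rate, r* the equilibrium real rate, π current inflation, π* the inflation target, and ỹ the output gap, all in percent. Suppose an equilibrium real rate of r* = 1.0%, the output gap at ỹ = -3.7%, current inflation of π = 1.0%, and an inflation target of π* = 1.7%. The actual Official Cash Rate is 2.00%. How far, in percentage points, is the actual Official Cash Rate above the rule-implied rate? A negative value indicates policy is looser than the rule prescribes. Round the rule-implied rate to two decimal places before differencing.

i = 1.0 + 1.7 + 2.2 × (1.0 − 1.7) + 0.63 × (-3.7)
   = 1.0 + 1.7 − 1.54 − 2.331 = -1.17
Deviation = 2.00 − (-1.17) = 3.17 pp.

3.17 pp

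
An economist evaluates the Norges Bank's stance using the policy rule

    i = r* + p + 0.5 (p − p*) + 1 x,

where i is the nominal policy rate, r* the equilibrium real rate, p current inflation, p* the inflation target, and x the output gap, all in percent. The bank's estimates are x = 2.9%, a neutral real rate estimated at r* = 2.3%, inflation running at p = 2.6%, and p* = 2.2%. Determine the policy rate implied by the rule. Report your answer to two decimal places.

i = 2.3 + 2.6 + 0.5 × (2.6 − 2.2) + 1 × 2.9
   = 2.3 + 2.6 + 0.2 + 2.9 = 8.00

8.00%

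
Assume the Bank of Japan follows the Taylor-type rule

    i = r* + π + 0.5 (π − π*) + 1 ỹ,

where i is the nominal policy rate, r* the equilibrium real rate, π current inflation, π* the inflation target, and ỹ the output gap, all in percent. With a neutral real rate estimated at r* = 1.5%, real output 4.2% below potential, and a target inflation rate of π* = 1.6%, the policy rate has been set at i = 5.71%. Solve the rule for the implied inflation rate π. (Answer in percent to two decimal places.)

6.14%

Output 4.2% below potential → ỹ = -4.2.
Collecting π: i = r* + (1 + 0.5) π − 0.5 π* + 1 ỹ
1.5 π = 5.71 − 1.5 + 0.5 × 1.6 − 1 × (-4.2) = 9.21
π = 9.21 / 1.5 = 6.14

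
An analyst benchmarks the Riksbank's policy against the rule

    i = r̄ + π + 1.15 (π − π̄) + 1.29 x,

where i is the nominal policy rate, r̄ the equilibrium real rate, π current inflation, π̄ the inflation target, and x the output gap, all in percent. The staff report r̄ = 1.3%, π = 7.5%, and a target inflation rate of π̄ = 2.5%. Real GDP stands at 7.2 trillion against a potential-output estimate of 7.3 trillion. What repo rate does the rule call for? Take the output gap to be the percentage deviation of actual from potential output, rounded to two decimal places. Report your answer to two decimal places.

Output gap = 100 × (7.2 − 7.3) / 7.3 = -1.37%.
i = 1.30 + 7.50 + 1.15 × (7.50 − 2.50) + 1.29 × (-1.37)
   = 1.30 + 7.5 + 5.75 − 1.7673 = 12.78

12.78%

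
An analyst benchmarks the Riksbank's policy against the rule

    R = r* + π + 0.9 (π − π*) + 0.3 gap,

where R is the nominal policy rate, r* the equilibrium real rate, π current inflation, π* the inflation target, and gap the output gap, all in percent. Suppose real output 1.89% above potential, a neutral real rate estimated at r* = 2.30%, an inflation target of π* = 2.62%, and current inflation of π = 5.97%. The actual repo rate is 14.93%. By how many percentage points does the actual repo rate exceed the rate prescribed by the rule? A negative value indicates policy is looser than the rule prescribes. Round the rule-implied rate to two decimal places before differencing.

Output 1.89% above potential → gap = 1.89.
R = 2.30 + 5.97 + 0.9 × (5.97 − 2.62) + 0.3 × 1.89
   = 2.30 + 5.97 + 3.015 + 0.567 = 11.85
Deviation = 14.93 − 11.85 = 3.08 pp.

3.08 pp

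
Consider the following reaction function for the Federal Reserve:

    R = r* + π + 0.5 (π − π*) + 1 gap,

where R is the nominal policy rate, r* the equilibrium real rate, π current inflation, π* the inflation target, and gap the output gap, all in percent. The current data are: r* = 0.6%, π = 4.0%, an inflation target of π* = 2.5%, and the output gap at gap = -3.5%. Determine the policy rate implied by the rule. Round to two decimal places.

R = 0.6 + 4.0 + 0.5 × (4.0 − 2.5) + 1 × (-3.5)
   = 0.6 + 4 + 0.75 − 3.5 = 1.85

1.85%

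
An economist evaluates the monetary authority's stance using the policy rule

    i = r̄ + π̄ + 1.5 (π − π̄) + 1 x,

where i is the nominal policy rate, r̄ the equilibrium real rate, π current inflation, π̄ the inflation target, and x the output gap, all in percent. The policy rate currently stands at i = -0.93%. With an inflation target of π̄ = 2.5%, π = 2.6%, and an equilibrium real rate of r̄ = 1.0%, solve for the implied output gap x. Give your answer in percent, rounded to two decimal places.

1 x = -0.93 − 1.0 − 2.5 − 1.5 × (2.6 − 2.5) = -4.58
x = -4.58 / 1 = -4.58

-4.58%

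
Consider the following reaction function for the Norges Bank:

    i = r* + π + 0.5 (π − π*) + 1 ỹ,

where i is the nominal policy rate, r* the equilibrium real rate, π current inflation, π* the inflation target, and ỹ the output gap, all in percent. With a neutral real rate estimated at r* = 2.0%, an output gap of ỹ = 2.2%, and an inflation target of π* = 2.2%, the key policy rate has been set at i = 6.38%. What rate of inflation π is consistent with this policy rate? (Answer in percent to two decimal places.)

2.19%

Collecting π: i = r* + (1 + 0.5) π − 0.5 π* + 1 ỹ
1.5 π = 6.38 − 2.0 + 0.5 × 2.2 − 1 × 2.2 = 3.28
π = 3.28 / 1.5 = 2.19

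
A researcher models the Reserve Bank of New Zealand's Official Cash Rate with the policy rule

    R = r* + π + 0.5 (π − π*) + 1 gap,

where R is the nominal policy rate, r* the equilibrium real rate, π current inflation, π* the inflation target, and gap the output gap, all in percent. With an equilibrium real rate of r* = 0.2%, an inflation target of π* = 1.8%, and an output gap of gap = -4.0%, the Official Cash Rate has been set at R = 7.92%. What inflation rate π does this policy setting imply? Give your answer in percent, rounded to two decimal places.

8.41%

Collecting π: R = r* + (1 + 0.5) π − 0.5 π* + 1 gap
1.5 π = 7.92 − 0.2 + 0.5 × 1.8 − 1 × (-4.0) = 12.62
π = 12.62 / 1.5 = 8.41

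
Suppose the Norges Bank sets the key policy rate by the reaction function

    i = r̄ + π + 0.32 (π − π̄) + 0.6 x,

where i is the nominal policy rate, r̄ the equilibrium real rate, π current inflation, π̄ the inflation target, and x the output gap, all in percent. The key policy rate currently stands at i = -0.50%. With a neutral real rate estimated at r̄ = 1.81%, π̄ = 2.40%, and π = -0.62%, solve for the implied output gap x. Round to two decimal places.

0.6 x = -0.50 − 1.81 − (-0.62) − 0.32 × ((-0.62) − 2.40) = -0.7236
x = -0.7236 / 0.6 = -1.21

-1.21%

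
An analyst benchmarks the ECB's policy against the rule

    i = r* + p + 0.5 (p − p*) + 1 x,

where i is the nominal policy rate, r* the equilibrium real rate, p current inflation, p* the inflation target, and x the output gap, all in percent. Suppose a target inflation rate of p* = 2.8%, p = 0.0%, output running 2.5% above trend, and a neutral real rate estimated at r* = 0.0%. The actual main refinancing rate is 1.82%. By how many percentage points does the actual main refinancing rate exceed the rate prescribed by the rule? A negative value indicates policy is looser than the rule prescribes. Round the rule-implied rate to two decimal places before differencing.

Output 2.5% above potential → x = 2.5.
i = 0.0 + 0.0 + 0.5 × (0.0 − 2.8) + 1 × 2.5
   = 0.0 + 0 − 1.4 + 2.5 = 1.10
Deviation = 1.82 − 1.10 = 0.72 pp.

0.72 pp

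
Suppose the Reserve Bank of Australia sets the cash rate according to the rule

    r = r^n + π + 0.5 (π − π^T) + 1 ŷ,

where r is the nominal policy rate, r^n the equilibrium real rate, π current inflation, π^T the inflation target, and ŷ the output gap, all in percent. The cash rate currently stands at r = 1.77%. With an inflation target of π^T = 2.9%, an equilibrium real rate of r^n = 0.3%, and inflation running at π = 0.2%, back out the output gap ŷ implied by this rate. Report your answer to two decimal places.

1 ŷ = 1.77 − 0.3 − 0.2 − 0.5 × (0.2 − 2.9) = 2.62
ŷ = 2.62 / 1 = 2.62

2.62%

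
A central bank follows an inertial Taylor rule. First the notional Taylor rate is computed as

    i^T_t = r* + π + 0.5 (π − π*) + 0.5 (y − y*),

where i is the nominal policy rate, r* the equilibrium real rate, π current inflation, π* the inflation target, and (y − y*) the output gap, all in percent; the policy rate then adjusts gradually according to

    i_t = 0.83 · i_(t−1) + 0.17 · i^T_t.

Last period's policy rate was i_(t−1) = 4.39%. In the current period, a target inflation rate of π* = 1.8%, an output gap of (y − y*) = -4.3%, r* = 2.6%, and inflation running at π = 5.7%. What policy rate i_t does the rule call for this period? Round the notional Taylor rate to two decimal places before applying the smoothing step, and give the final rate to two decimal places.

5.02%

i^T_t = 2.6 + 5.7 + 0.5 × (5.7 − 1.8) + 0.5 × (-4.3)
   = 2.6 + 5.7 + 1.95 − 2.15 = 8.10
i_t = 0.83 × 4.39 + 0.17 × 8.10 = 3.6437 + 1.377 = 5.02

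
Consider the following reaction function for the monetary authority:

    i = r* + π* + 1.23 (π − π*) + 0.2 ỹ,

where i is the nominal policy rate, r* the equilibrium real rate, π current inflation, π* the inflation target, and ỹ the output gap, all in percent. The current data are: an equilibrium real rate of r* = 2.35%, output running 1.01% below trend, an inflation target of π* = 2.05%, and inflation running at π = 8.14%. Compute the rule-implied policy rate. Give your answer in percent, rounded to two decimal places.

Output 1.01% below potential → ỹ = -1.01.
i = 2.35 + 2.05 + 1.23 × (8.14 − 2.05) + 0.2 × (-1.01)
   = 2.35 + 2.05 + 7.4907 − 0.202 = 11.69

11.69%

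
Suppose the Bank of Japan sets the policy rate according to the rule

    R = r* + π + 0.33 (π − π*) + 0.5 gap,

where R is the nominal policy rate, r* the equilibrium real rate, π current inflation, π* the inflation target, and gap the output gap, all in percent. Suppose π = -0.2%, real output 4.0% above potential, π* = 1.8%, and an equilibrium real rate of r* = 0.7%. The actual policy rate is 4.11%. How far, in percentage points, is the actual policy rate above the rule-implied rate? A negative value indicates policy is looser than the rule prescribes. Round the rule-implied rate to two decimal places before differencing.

Output 4.0% above potential → gap = 4.0.
R = 0.7 + (-0.2) + 0.33 × (-0.2 − 1.8) + 0.5 × 4.0
   = 0.7 − 0.2 − 0.66 + 2 = 1.84
Deviation = 4.11 − 1.84 = 2.27 pp.

2.27 pp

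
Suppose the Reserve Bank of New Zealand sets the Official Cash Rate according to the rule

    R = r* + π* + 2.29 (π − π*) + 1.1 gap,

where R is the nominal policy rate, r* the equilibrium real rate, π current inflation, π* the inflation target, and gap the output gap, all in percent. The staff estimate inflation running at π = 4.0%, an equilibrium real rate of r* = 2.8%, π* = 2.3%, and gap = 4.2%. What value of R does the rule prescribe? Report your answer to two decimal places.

R = 2.8 + 2.3 + 2.29 × (4.0 − 2.3) + 1.1 × 4.2
   = 2.8 + 2.3 + 3.893 + 4.62 = 13.61

13.61%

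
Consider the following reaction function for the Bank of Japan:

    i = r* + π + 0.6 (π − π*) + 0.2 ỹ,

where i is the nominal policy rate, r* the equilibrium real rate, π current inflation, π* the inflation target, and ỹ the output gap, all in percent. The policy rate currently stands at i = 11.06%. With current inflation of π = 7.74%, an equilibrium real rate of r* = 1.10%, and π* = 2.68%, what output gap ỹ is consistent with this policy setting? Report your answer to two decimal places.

-4.08%

0.2 ỹ = 11.06 − 1.10 − 7.74 − 0.6 × (7.74 − 2.68) = -0.816
ỹ = -0.816 / 0.2 = -4.08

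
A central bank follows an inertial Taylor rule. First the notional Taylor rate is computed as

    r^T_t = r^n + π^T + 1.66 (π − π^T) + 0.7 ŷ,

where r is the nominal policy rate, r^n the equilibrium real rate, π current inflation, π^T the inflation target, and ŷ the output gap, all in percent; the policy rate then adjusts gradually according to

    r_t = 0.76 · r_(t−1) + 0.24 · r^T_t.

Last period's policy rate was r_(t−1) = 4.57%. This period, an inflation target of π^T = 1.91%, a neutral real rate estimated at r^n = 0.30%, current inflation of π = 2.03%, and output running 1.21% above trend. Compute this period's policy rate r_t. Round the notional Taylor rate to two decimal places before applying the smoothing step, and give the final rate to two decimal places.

4.26%

Output 1.21% above potential → ŷ = 1.21.
r^T_t = 0.30 + 1.91 + 1.66 × (2.03 − 1.91) + 0.7 × 1.21
   = 0.30 + 1.91 + 0.1992 + 0.847 = 3.26
r_t = 0.76 × 4.57 + 0.24 × 3.26 = 3.4732 + 0.7824 = 4.26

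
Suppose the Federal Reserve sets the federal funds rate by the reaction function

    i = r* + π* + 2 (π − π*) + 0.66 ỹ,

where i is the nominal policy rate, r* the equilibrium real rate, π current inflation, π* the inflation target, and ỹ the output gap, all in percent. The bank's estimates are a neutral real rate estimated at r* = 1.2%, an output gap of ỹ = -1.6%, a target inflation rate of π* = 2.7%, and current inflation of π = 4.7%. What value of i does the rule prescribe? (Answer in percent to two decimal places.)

6.84%

i = 1.2 + 2.7 + 2 × (4.7 − 2.7) + 0.66 × (-1.6)
   = 1.2 + 2.7 + 4 − 1.056 = 6.84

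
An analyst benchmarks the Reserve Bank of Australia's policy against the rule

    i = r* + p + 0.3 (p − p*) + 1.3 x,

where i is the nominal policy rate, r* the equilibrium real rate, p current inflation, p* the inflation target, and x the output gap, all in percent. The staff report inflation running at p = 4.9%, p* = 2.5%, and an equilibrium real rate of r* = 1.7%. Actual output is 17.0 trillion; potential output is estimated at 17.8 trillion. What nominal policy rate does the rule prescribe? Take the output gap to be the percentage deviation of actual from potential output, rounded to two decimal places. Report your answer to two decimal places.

1.48%

Output gap = 100 × (17.0 − 17.8) / 17.8 = -4.49%.
i = 1.70 + 4.90 + 0.3 × (4.90 − 2.50) + 1.3 × (-4.49)
   = 1.70 + 4.9 + 0.72 − 5.837 = 1.48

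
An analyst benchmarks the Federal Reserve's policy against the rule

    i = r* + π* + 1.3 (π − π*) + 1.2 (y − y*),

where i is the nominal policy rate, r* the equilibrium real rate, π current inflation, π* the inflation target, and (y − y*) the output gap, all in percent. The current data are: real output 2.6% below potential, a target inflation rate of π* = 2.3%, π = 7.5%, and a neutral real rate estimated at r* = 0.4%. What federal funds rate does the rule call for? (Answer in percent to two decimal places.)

Output 2.6% below potential → (y − y*) = -2.6.
i = 0.4 + 2.3 + 1.3 × (7.5 − 2.3) + 1.2 × (-2.6)
   = 0.4 + 2.3 + 6.76 − 3.12 = 6.34

6.34%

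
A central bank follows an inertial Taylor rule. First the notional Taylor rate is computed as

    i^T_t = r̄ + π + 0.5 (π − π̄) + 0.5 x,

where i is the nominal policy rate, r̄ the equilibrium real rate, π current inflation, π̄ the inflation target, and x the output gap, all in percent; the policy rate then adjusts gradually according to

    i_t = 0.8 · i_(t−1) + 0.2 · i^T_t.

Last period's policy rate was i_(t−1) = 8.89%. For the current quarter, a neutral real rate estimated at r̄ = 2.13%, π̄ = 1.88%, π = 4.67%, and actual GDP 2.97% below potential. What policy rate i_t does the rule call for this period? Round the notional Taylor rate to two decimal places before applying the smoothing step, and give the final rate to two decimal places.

Output 2.97% below potential → x = -2.97.
i^T_t = 2.13 + 4.67 + 0.5 × (4.67 − 1.88) + 0.5 × (-2.97)
   = 2.13 + 4.67 + 1.395 − 1.485 = 6.71
i_t = 0.8 × 8.89 + 0.2 × 6.71 = 7.112 + 1.342 = 8.45

8.45%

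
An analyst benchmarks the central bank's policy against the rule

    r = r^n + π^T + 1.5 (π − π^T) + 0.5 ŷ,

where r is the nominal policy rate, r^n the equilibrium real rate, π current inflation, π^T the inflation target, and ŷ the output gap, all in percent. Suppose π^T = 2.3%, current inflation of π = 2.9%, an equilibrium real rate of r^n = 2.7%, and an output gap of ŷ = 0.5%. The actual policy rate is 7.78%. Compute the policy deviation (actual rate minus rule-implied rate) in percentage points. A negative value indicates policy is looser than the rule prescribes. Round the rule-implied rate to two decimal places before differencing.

1.63 pp

r = 2.7 + 2.3 + 1.5 × (2.9 − 2.3) + 0.5 × 0.5
   = 2.7 + 2.3 + 0.9 + 0.25 = 6.15
Deviation = 7.78 − 6.15 = 1.63 pp.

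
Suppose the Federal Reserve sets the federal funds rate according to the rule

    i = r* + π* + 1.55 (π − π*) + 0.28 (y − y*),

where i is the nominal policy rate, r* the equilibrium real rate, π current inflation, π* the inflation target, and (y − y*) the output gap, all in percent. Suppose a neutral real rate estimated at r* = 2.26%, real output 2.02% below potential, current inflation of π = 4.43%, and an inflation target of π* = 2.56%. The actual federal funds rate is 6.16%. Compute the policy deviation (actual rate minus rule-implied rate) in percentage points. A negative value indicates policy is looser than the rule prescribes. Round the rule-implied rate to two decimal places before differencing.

Output 2.02% below potential → (y − y*) = -2.02.
i = 2.26 + 2.56 + 1.55 × (4.43 − 2.56) + 0.28 × (-2.02)
   = 2.26 + 2.56 + 2.8985 − 0.5656 = 7.15
Deviation = 6.16 − 7.15 = -0.99 pp.

-0.99 pp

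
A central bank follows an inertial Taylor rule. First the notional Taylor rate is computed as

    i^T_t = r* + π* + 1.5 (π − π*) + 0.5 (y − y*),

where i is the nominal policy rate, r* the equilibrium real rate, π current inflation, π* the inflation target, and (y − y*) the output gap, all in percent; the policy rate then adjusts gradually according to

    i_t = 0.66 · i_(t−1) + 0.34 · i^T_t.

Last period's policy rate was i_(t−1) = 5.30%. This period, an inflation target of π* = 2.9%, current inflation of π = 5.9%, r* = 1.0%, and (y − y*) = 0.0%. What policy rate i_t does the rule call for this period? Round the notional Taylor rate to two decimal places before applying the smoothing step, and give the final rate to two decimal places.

i^T_t = 1.0 + 2.9 + 1.5 × (5.9 − 2.9) + 0.5 × 0.0
   = 1.0 + 2.9 + 4.5 + 0 = 8.40
i_t = 0.66 × 5.30 + 0.34 × 8.40 = 3.498 + 2.856 = 6.35

6.35%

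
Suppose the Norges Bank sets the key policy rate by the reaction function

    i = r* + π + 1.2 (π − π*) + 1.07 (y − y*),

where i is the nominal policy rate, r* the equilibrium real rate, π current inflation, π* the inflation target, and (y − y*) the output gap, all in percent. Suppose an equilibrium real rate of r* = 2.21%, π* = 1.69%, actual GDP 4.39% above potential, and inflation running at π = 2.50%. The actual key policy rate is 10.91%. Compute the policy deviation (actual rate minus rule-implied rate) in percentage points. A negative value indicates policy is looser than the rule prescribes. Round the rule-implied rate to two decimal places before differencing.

0.53 pp

Output 4.39% above potential → (y − y*) = 4.39.
i = 2.21 + 2.50 + 1.2 × (2.50 − 1.69) + 1.07 × 4.39
   = 2.21 + 2.5 + 0.972 + 4.6973 = 10.38
Deviation = 10.91 − 10.38 = 0.53 pp.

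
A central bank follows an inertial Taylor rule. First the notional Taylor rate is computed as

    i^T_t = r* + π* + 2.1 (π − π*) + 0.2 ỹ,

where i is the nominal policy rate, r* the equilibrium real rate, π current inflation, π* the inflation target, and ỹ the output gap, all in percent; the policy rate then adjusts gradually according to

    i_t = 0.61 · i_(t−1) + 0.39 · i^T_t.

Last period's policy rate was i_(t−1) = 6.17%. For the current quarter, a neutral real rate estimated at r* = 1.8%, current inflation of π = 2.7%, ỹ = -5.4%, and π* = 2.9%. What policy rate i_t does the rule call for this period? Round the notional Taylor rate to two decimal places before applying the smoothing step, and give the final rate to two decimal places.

i^T_t = 1.8 + 2.9 + 2.1 × (2.7 − 2.9) + 0.2 × (-5.4)
   = 1.8 + 2.9 − 0.42 − 1.08 = 3.20
i_t = 0.61 × 6.17 + 0.39 × 3.20 = 3.7637 + 1.248 = 5.01

5.01%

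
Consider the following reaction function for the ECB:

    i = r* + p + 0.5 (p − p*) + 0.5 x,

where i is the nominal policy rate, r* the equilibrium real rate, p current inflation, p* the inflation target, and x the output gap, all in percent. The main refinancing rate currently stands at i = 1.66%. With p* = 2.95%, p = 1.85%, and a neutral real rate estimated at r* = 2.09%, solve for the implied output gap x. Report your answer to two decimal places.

0.5 x = 1.66 − 2.09 − 1.85 − 0.5 × (1.85 − 2.95) = -1.73
x = -1.73 / 0.5 = -3.46

-3.46%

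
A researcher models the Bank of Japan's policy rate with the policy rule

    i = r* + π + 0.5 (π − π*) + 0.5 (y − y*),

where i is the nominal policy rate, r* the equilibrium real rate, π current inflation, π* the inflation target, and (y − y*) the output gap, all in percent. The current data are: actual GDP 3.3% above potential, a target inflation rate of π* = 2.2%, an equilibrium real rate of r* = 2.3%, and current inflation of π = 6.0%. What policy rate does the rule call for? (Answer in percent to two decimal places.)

11.85%

Output 3.3% above potential → (y − y*) = 3.3.
i = 2.3 + 6.0 + 0.5 × (6.0 − 2.2) + 0.5 × 3.3
   = 2.3 + 6 + 1.9 + 1.65 = 11.85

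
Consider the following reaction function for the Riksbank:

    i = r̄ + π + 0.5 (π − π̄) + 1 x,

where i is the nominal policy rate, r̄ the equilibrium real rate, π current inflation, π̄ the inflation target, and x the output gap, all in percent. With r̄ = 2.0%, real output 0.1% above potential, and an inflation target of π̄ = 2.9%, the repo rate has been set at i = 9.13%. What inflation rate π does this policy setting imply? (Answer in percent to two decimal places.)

5.65%

Output 0.1% above potential → x = 0.1.
Collecting π: i = r̄ + (1 + 0.5) π − 0.5 π̄ + 1 x
1.5 π = 9.13 − 2.0 + 0.5 × 2.9 − 1 × 0.1 = 8.48
π = 8.48 / 1.5 = 5.65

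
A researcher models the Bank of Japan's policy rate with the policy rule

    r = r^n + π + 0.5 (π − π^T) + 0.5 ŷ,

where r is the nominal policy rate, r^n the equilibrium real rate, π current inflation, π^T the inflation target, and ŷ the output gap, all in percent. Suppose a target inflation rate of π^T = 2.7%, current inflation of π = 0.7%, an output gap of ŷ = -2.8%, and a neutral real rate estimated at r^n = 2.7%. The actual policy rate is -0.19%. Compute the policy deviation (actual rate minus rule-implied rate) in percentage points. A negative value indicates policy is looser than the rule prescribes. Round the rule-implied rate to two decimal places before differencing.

-1.19 pp

r = 2.7 + 0.7 + 0.5 × (0.7 − 2.7) + 0.5 × (-2.8)
   = 2.7 + 0.7 − 1 − 1.4 = 1.00
Deviation = -0.19 − 1.00 = -1.19 pp.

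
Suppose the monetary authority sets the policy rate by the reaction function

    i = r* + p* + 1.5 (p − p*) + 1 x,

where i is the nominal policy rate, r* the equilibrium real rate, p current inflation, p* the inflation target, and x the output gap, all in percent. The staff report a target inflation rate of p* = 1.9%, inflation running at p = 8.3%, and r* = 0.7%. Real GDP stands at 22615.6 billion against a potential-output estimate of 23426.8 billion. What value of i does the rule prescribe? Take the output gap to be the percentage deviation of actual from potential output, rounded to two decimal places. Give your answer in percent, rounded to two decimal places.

8.74%

Output gap = 100 × (22615.6 − 23426.8) / 23426.8 = -3.46%.
i = 0.70 + 1.90 + 1.5 × (8.30 − 1.90) + 1 × (-3.46)
   = 0.70 + 1.9 + 9.6 − 3.46 = 8.74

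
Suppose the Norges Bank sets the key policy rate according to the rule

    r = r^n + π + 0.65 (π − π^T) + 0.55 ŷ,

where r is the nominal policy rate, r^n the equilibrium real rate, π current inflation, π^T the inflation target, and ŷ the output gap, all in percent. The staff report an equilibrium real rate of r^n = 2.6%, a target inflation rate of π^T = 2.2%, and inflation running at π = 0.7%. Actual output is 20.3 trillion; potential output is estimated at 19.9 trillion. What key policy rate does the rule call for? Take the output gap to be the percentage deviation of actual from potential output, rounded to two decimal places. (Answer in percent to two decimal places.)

3.43%

Output gap = 100 × (20.3 − 19.9) / 19.9 = 2.01%.
r = 2.60 + 0.70 + 0.65 × (0.70 − 2.20) + 0.55 × 2.01
   = 2.60 + 0.7 − 0.975 + 1.1055 = 3.43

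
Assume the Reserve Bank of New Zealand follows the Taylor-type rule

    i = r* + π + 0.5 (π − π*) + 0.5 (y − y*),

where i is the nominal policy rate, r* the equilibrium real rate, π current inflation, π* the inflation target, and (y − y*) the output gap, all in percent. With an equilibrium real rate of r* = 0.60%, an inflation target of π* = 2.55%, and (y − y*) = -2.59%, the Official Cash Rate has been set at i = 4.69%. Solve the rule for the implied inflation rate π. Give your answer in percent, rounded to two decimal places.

4.44%

Collecting π: i = r* + (1 + 0.5) π − 0.5 π* + 0.5 (y − y*)
1.5 π = 4.69 − 0.60 + 0.5 × 2.55 − 0.5 × (-2.59) = 6.66
π = 6.66 / 1.5 = 4.44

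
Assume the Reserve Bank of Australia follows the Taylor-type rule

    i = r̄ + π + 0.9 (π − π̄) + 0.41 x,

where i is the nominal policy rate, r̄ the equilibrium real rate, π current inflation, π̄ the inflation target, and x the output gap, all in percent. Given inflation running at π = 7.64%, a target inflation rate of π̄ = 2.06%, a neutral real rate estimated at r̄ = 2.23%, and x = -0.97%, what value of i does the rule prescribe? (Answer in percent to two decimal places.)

i = 2.23 + 7.64 + 0.9 × (7.64 − 2.06) + 0.41 × (-0.97)
   = 2.23 + 7.64 + 5.022 − 0.3977 = 14.49

14.49%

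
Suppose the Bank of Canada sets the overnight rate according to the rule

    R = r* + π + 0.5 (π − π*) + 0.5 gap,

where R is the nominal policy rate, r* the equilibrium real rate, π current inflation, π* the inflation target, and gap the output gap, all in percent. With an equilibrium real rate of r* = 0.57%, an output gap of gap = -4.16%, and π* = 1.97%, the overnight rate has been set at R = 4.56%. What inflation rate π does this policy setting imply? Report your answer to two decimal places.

Collecting π: R = r* + (1 + 0.5) π − 0.5 π* + 0.5 gap
1.5 π = 4.56 − 0.57 + 0.5 × 1.97 − 0.5 × (-4.16) = 7.055
π = 7.055 / 1.5 = 4.70

4.70%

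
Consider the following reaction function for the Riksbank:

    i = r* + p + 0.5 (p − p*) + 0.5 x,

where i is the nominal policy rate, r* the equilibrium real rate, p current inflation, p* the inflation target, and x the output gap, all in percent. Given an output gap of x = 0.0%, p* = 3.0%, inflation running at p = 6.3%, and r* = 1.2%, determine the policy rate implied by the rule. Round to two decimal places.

9.15%

i = 1.2 + 6.3 + 0.5 × (6.3 − 3.0) + 0.5 × 0.0
   = 1.2 + 6.3 + 1.65 + 0 = 9.15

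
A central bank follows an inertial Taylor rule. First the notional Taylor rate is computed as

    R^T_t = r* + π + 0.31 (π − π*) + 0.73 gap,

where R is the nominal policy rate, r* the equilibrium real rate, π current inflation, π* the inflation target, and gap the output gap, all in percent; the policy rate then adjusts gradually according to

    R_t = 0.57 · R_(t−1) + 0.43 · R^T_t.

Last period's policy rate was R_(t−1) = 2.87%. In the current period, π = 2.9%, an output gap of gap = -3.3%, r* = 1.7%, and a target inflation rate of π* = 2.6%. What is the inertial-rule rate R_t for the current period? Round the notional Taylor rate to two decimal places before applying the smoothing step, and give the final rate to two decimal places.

2.62%

R^T_t = 1.7 + 2.9 + 0.31 × (2.9 − 2.6) + 0.73 × (-3.3)
   = 1.7 + 2.9 + 0.093 − 2.409 = 2.28
R_t = 0.57 × 2.87 + 0.43 × 2.28 = 1.6359 + 0.9804 = 2.62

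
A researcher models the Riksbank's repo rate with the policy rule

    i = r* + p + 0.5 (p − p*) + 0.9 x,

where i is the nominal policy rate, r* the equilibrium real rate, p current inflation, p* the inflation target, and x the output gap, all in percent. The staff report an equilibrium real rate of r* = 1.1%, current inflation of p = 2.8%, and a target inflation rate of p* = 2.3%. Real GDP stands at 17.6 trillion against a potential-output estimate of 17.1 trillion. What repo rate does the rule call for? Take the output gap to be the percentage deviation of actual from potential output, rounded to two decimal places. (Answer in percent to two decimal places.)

Output gap = 100 × (17.6 − 17.1) / 17.1 = 2.92%.
i = 1.10 + 2.80 + 0.5 × (2.80 − 2.30) + 0.9 × 2.92
   = 1.10 + 2.8 + 0.25 + 2.628 = 6.78

6.78%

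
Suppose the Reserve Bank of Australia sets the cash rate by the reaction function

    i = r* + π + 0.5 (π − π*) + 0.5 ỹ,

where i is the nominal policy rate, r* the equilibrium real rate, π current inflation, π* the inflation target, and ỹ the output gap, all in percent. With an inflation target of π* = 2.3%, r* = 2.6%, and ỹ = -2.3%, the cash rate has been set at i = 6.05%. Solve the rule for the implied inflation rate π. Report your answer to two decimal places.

Collecting π: i = r* + (1 + 0.5) π − 0.5 π* + 0.5 ỹ
1.5 π = 6.05 − 2.6 + 0.5 × 2.3 − 0.5 × (-2.3) = 5.75
π = 5.75 / 1.5 = 3.83

3.83%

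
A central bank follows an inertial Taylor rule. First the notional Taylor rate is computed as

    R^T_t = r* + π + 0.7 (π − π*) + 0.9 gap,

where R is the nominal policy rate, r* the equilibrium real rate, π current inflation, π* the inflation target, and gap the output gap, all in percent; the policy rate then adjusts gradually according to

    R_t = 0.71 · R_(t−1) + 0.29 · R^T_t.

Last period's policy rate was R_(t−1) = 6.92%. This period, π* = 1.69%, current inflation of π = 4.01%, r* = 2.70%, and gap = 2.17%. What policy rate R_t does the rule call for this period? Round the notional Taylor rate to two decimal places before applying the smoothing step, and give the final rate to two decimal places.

7.90%

R^T_t = 2.70 + 4.01 + 0.7 × (4.01 − 1.69) + 0.9 × 2.17
   = 2.70 + 4.01 + 1.624 + 1.953 = 10.29
R_t = 0.71 × 6.92 + 0.29 × 10.29 = 4.9132 + 2.9841 = 7.90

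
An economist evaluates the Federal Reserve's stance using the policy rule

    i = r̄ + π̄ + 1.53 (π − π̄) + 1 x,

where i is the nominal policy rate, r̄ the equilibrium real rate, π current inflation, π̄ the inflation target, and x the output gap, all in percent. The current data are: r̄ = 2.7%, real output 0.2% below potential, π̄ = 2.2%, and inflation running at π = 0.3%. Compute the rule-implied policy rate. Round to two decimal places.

Output 0.2% below potential → x = -0.2.
i = 2.7 + 2.2 + 1.53 × (0.3 − 2.2) + 1 × (-0.2)
   = 2.7 + 2.2 − 2.907 − 0.2 = 1.79

1.79%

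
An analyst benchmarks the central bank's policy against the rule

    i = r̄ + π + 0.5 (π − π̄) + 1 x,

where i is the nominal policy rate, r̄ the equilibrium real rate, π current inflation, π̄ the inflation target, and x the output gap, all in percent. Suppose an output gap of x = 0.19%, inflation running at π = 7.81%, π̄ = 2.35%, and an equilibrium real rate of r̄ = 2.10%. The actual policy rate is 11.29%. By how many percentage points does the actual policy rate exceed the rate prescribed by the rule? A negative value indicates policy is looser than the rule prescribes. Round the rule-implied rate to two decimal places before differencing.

i = 2.10 + 7.81 + 0.5 × (7.81 − 2.35) + 1 × 0.19
   = 2.10 + 7.81 + 2.73 + 0.19 = 12.83
Deviation = 11.29 − 12.83 = -1.54 pp.

-1.54 pp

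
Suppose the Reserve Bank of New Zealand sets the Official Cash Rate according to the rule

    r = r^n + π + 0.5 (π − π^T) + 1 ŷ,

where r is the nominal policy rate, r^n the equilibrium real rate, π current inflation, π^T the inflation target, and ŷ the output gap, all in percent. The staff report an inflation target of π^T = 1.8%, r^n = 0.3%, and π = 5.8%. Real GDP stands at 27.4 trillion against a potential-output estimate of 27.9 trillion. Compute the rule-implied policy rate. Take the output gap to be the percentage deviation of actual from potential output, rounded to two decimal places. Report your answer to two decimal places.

Output gap = 100 × (27.4 − 27.9) / 27.9 = -1.79%.
r = 0.30 + 5.80 + 0.5 × (5.80 − 1.80) + 1 × (-1.79)
   = 0.30 + 5.8 + 2 − 1.79 = 6.31

6.31%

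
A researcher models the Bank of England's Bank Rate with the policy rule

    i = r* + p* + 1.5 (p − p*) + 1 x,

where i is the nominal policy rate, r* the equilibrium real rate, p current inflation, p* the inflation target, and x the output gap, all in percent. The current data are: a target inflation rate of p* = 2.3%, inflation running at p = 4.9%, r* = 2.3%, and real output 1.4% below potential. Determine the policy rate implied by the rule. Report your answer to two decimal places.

Output 1.4% below potential → x = -1.4.
i = 2.3 + 2.3 + 1.5 × (4.9 − 2.3) + 1 × (-1.4)
   = 2.3 + 2.3 + 3.9 − 1.4 = 7.10

7.10%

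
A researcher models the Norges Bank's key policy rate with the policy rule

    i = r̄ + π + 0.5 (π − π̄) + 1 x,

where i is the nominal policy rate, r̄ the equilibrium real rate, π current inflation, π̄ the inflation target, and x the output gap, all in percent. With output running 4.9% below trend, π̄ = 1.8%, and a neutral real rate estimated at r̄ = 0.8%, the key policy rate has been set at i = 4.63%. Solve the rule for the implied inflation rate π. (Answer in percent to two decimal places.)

6.42%

Output 4.9% below potential → x = -4.9.
Collecting π: i = r̄ + (1 + 0.5) π − 0.5 π̄ + 1 x
1.5 π = 4.63 − 0.8 + 0.5 × 1.8 − 1 × (-4.9) = 9.63
π = 9.63 / 1.5 = 6.42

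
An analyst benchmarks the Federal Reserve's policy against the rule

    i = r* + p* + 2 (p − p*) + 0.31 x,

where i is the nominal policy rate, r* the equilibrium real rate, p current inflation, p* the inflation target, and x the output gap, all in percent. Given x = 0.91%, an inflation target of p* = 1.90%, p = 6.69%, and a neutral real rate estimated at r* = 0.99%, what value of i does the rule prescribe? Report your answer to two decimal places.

12.75%

i = 0.99 + 1.90 + 2 × (6.69 − 1.90) + 0.31 × 0.91
   = 0.99 + 1.9 + 9.58 + 0.2821 = 12.75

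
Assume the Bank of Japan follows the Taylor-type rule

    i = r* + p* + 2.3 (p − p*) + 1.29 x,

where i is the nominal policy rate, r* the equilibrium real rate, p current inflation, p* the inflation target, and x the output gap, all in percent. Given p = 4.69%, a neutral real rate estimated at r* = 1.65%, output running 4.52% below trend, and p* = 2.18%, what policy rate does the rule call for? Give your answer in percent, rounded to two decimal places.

3.77%

Output 4.52% below potential → x = -4.52.
i = 1.65 + 2.18 + 2.3 × (4.69 − 2.18) + 1.29 × (-4.52)
   = 1.65 + 2.18 + 5.773 − 5.8308 = 3.77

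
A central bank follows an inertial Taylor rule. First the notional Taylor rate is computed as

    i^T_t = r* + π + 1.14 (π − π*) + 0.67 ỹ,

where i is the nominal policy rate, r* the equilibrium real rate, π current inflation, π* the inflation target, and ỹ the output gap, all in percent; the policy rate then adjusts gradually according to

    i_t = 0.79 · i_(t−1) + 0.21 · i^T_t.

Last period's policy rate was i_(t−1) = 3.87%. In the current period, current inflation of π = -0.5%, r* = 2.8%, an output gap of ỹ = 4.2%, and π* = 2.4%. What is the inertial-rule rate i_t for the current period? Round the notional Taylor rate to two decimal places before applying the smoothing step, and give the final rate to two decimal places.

i^T_t = 2.8 + (-0.5) + 1.14 × (-0.5 − 2.4) + 0.67 × 4.2
   = 2.8 − 0.5 − 3.306 + 2.814 = 1.81
i_t = 0.79 × 3.87 + 0.21 × 1.81 = 3.0573 + 0.3801 = 3.44

3.44%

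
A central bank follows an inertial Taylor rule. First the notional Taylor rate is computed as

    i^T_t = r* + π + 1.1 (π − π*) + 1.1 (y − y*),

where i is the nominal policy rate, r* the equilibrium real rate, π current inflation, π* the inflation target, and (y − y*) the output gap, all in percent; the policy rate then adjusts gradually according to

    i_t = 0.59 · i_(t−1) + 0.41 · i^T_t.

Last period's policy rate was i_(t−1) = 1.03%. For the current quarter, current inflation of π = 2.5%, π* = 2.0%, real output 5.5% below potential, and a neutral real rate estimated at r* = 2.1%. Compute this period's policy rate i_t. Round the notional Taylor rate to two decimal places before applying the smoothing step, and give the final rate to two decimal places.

0.24%

Output 5.5% below potential → (y − y*) = -5.5.
i^T_t = 2.1 + 2.5 + 1.1 × (2.5 − 2.0) + 1.1 × (-5.5)
   = 2.1 + 2.5 + 0.55 − 6.05 = -0.90
i_t = 0.59 × 1.03 + 0.41 × (-0.90) = 0.6077 − 0.369 = 0.24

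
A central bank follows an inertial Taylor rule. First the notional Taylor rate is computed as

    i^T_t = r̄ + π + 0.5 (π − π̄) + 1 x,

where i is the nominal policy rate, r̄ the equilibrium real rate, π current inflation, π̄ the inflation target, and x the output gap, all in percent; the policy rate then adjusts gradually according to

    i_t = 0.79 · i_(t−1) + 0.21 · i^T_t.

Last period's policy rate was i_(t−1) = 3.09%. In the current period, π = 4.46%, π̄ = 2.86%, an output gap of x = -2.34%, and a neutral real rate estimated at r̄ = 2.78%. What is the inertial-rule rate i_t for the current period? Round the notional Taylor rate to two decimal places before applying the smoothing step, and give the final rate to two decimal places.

i^T_t = 2.78 + 4.46 + 0.5 × (4.46 − 2.86) + 1 × (-2.34)
   = 2.78 + 4.46 + 0.8 − 2.34 = 5.70
i_t = 0.79 × 3.09 + 0.21 × 5.70 = 2.4411 + 1.197 = 3.64

3.64%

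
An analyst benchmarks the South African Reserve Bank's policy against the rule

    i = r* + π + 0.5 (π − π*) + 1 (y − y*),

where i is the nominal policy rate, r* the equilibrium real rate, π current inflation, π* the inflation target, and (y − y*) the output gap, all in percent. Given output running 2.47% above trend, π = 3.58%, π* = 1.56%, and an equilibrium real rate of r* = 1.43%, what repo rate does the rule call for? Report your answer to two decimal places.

8.49%

Output 2.47% above potential → (y − y*) = 2.47.
i = 1.43 + 3.58 + 0.5 × (3.58 − 1.56) + 1 × 2.47
   = 1.43 + 3.58 + 1.01 + 2.47 = 8.49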